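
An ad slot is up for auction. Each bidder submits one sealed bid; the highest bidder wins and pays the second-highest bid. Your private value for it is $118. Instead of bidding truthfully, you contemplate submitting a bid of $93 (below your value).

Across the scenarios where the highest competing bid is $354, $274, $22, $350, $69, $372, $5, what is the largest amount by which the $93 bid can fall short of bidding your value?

$0

$354: same outcome either way → loss $0.
$274: same outcome either way → loss $0.
$22: same outcome either way → loss $0.
$350: same outcome either way → loss $0.
$69: same outcome either way → loss $0.
$372: same outcome either way → loss $0.
$5: same outcome either way → loss $0.
Maximum loss: $0.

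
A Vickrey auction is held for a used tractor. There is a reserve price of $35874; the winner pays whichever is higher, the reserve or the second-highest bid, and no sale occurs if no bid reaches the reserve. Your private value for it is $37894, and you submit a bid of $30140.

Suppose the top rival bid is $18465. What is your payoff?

$0

Your bid $30140 is the highest bid but falls below the reserve $35874, so the item goes unsold. Payoff $0.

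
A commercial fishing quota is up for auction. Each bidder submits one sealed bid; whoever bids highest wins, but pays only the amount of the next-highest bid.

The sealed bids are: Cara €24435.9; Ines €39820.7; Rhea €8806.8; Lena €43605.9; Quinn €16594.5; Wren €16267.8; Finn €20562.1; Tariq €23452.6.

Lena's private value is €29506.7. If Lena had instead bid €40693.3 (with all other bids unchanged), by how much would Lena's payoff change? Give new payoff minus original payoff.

The highest bid among the other bidders is €39820.7; Lena's bid doesn't change that.
Original bid €43605.9: Lena is highest, pays the top rival bid €39820.7; payoff €29506.7 − €39820.7 = −€10314.
Alternative bid €40693.3: Lena is highest, pays the top rival bid €39820.7; payoff €29506.7 − €39820.7 = −€10314.
Change in payoff = −€10314 − (−€10314) = €0.

€0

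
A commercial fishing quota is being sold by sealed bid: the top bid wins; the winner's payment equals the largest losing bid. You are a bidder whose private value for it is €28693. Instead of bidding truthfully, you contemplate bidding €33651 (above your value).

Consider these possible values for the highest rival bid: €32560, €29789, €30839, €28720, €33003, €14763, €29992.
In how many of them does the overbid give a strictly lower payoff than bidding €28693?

6

The deviation hurts exactly when the highest competing bid lies strictly between €28693 and €33651 — overbidding then wins at a price above your value.
€32560: inside the interval → strictly worse (loss €3867).
€29789: inside the interval → strictly worse (loss €1096).
€30839: inside the interval → strictly worse (loss €2146).
€28720: inside the interval → strictly worse (loss €27).
€33003: inside the interval → strictly worse (loss €4310).
€14763: below both → same outcome either way.
€29992: inside the interval → strictly worse (loss €1299).
Count: 6.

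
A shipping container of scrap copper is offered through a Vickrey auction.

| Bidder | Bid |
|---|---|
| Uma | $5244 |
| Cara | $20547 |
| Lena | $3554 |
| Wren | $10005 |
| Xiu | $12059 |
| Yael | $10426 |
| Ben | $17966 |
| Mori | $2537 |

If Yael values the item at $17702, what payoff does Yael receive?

Highest bid: Cara at $20547, so Cara wins.
Second-highest bid: Ben at $17966 — that is the price the winner pays.
Yael did not win, so Yael pays nothing and receives nothing: payoff $0.

$0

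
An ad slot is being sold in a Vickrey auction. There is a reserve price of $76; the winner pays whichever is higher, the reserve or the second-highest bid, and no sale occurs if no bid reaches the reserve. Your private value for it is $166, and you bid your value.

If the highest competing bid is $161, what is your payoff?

$5

Your bid $166 is the highest and exceeds the reserve.
Price = max(second-highest bid, reserve) = max($161, $76) = $161.
Payoff = $166 − $161 = $5.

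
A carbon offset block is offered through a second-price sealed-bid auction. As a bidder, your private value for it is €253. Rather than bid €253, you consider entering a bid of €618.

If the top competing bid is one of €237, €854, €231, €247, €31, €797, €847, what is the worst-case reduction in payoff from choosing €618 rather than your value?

€0

€237: same outcome either way → loss €0.
€854: same outcome either way → loss €0.
€231: same outcome either way → loss €0.
€247: same outcome either way → loss €0.
€31: same outcome either way → loss €0.
€797: same outcome either way → loss €0.
€847: same outcome either way → loss €0.
Maximum loss: €0.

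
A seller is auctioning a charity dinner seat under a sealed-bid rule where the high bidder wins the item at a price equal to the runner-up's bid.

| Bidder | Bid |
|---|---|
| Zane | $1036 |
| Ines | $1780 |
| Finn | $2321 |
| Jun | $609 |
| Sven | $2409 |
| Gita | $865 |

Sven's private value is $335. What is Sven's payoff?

−$1986

Highest bid: Sven at $2409, so Sven wins.
Second-highest bid: Finn at $2321 — that is the price the winner pays.
Sven's payoff = value − price = $335 − $2321 = −$1986.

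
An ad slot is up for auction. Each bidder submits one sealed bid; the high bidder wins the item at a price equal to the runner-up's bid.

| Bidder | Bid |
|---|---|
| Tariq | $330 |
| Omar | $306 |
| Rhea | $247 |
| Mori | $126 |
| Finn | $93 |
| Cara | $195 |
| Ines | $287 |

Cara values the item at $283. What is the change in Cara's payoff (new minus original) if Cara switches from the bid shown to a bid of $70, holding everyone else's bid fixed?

$0

The highest bid among the other bidders is $330; Cara's bid doesn't change that.
Original bid $195: Cara is not highest (top rival bid is $330); payoff $0.
Alternative bid $70: Cara is not highest (top rival bid is $330); payoff $0.
Change in payoff = $0 − ($0) = $0.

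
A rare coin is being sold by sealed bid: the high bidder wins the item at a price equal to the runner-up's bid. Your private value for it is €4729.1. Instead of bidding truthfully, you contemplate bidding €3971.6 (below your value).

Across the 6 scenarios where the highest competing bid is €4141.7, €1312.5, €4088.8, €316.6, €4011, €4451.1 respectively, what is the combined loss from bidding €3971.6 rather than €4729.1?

€2223.8

The deviation costs you only when the competing bid falls strictly between €3971.6 and €4729.1; elsewhere both bids give the same outcome.
€4141.7: truthful payoff €587.4, deviation payoff €0 → loss €587.4.
€1312.5: outcomes coincide → loss €0.
€4088.8: truthful payoff €640.3, deviation payoff €0 → loss €640.3.
€316.6: outcomes coincide → loss €0.
€4011: truthful payoff €718.1, deviation payoff €0 → loss €718.1.
€4451.1: truthful payoff €278, deviation payoff €0 → loss €278.
Total loss = €587.4 + €640.3 + €718.1 + €278 = €2223.8.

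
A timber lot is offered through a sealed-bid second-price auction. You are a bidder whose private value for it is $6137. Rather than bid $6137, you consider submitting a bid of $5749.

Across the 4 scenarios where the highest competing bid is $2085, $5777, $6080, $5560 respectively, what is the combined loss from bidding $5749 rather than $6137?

The deviation costs you only when the competing bid falls strictly between $5749 and $6137; elsewhere both bids give the same outcome.
$2085: outcomes coincide → loss $0.
$5777: truthful payoff $360, deviation payoff $0 → loss $360.
$6080: truthful payoff $57, deviation payoff $0 → loss $57.
$5560: outcomes coincide → loss $0.
Total loss = $360 + $57 = $417.

$417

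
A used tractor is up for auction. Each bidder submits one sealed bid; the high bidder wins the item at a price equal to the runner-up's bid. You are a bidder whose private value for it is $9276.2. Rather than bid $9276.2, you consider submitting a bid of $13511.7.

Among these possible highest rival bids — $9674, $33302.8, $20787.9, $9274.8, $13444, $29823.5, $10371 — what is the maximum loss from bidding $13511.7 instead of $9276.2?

$9674: truthful gives $0, deviation gives −$397.8 → loss $397.8.
$33302.8: same outcome either way → loss $0.
$20787.9: same outcome either way → loss $0.
$9274.8: same outcome either way → loss $0.
$13444: truthful gives $0, deviation gives −$4167.8 → loss $4167.8.
$29823.5: same outcome either way → loss $0.
$10371: truthful gives $0, deviation gives −$1094.8 → loss $1094.8.
Maximum loss: $4167.8.

$4167.8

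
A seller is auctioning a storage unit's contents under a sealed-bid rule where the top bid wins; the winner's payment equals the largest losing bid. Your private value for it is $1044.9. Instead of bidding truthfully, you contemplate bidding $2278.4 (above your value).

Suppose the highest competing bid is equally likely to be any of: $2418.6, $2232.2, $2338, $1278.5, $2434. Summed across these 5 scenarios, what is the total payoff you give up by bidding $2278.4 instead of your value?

The deviation costs you only when the competing bid falls strictly between $1044.9 and $2278.4; elsewhere both bids give the same outcome.
$2418.6: outcomes coincide → loss $0.
$2232.2: truthful payoff $0, deviation payoff −$1187.3 → loss $1187.3.
$2338: outcomes coincide → loss $0.
$1278.5: truthful payoff $0, deviation payoff −$233.6 → loss $233.6.
$2434: outcomes coincide → loss $0.
Total loss = $1187.3 + $233.6 = $1420.9.

$1420.9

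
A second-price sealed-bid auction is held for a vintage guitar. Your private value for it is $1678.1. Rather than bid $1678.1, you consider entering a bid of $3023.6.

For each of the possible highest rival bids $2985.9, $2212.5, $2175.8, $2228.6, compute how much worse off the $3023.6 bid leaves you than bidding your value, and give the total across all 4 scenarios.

$2890.4

The deviation costs you only when the competing bid falls strictly between $1678.1 and $3023.6; elsewhere both bids give the same outcome.
$2985.9: truthful payoff $0, deviation payoff −$1307.8 → loss $1307.8.
$2212.5: truthful payoff $0, deviation payoff −$534.4 → loss $534.4.
$2175.8: truthful payoff $0, deviation payoff −$497.7 → loss $497.7.
$2228.6: truthful payoff $0, deviation payoff −$550.5 → loss $550.5.
Total loss = $1307.8 + $534.4 + $497.7 + $550.5 = $2890.4.
Because the price is fixed by the runner-up's bid, deviating from your value can only change a good outcome into a bad one — never the reverse.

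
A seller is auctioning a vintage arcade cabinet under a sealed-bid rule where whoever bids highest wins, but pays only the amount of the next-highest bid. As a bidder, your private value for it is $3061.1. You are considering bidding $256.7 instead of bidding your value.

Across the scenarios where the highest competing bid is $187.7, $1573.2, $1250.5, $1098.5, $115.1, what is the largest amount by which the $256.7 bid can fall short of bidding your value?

$1962.6

$187.7: same outcome either way → loss $0.
$1573.2: truthful gives $1487.9, deviation gives $0 → loss $1487.9.
$1250.5: truthful gives $1810.6, deviation gives $0 → loss $1810.6.
$1098.5: truthful gives $1962.6, deviation gives $0 → loss $1962.6.
$115.1: same outcome either way → loss $0.
Maximum loss: $1962.6.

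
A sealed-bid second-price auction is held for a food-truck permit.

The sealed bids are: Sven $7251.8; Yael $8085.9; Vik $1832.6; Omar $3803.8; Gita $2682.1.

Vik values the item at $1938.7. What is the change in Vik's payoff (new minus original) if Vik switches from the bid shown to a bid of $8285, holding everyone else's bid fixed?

The highest bid among the other bidders is $8085.9; Vik's bid doesn't change that.
Original bid $1832.6: Vik is not highest (top rival bid is $8085.9); payoff $0.
Alternative bid $8285: Vik is highest, pays the top rival bid $8085.9; payoff $1938.7 − $8085.9 = −$6147.2.
Change in payoff = −$6147.2 − ($0) = −$6147.2.

−$6147.2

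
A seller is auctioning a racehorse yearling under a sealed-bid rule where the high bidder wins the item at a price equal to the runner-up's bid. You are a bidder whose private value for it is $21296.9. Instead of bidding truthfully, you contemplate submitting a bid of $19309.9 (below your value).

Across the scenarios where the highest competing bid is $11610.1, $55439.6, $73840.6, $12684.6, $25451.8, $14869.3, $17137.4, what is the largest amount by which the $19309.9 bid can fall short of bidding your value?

$0

$11610.1: same outcome either way → loss $0.
$55439.6: same outcome either way → loss $0.
$73840.6: same outcome either way → loss $0.
$12684.6: same outcome either way → loss $0.
$25451.8: same outcome either way → loss $0.
$14869.3: same outcome either way → loss $0.
$17137.4: same outcome either way → loss $0.
Maximum loss: $0.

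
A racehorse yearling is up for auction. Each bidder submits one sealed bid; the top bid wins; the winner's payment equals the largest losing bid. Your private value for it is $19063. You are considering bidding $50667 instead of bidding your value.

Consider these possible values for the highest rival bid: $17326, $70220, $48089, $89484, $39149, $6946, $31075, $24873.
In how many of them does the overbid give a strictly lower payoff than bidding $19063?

The deviation hurts exactly when the highest competing bid lies strictly between $19063 and $50667 — overbidding then wins at a price above your value.
$17326: below both → same outcome either way.
$70220: above both → same outcome either way.
$48089: inside the interval → strictly worse (loss $29026).
$89484: above both → same outcome either way.
$39149: inside the interval → strictly worse (loss $20086).
$6946: below both → same outcome either way.
$31075: inside the interval → strictly worse (loss $12012).
$24873: inside the interval → strictly worse (loss $5810).
Count: 4.

4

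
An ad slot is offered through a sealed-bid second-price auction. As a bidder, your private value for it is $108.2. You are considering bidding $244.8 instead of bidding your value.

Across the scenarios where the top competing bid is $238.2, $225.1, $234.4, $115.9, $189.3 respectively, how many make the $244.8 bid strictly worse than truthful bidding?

The deviation hurts exactly when the highest competing bid lies strictly between $108.2 and $244.8 — overbidding then wins at a price above your value.
$238.2: inside the interval → strictly worse (loss $130).
$225.1: inside the interval → strictly worse (loss $116.9).
$234.4: inside the interval → strictly worse (loss $126.2).
$115.9: inside the interval → strictly worse (loss $7.7).
$189.3: inside the interval → strictly worse (loss $81.1).
Count: 5.

5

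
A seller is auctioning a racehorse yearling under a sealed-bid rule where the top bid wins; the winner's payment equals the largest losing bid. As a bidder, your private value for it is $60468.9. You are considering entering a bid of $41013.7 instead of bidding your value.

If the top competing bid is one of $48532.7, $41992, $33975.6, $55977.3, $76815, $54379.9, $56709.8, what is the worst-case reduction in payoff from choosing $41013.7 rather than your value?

$18476.9

$48532.7: truthful gives $11936.2, deviation gives $0 → loss $11936.2.
$41992: truthful gives $18476.9, deviation gives $0 → loss $18476.9.
$33975.6: same outcome either way → loss $0.
$55977.3: truthful gives $4491.6, deviation gives $0 → loss $4491.6.
$76815: same outcome either way → loss $0.
$54379.9: truthful gives $6089, deviation gives $0 → loss $6089.
$56709.8: truthful gives $3759.1, deviation gives $0 → loss $3759.1.
Maximum loss: $18476.9.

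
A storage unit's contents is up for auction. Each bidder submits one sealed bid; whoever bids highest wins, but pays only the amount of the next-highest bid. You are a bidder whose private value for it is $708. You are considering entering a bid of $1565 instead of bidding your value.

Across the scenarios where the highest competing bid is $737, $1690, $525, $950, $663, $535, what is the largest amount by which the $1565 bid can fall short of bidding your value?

$737: truthful gives $0, deviation gives −$29 → loss $29.
$1690: same outcome either way → loss $0.
$525: same outcome either way → loss $0.
$950: truthful gives $0, deviation gives −$242 → loss $242.
$663: same outcome either way → loss $0.
$535: same outcome either way → loss $0.
Maximum loss: $242.

$242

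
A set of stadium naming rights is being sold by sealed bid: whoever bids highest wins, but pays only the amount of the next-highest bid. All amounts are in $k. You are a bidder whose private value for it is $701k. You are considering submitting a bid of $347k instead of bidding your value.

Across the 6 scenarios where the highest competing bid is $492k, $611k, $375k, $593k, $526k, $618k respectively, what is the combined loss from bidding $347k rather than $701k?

$991k

The deviation costs you only when the competing bid falls strictly between $347k and $701k; elsewhere both bids give the same outcome.
$492k: truthful payoff $209k, deviation payoff $0k → loss $209k.
$611k: truthful payoff $90k, deviation payoff $0k → loss $90k.
$375k: truthful payoff $326k, deviation payoff $0k → loss $326k.
$593k: truthful payoff $108k, deviation payoff $0k → loss $108k.
$526k: truthful payoff $175k, deviation payoff $0k → loss $175k.
$618k: truthful payoff $83k, deviation payoff $0k → loss $83k.
Total loss = $209k + $90k + $326k + $108k + $175k + $83k = $991k.
In a second-price auction your bid sets only whether you win, not what you pay, so bidding your true value is weakly dominant.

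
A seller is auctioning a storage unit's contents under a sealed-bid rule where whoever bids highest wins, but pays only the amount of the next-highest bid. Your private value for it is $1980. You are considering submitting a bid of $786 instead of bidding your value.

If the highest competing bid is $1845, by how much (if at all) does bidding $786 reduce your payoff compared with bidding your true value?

$135

Bidding your value $1980: you win (since $1980 > $1845) and pay $1845. Payoff $135.
Bidding $786: you lose. Payoff $0.
The competing bid $1845 lies between your shaded bid and your value, so underbidding forfeits an item you could have won at a profitable price.
Loss from deviating = $135 − ($0) = $135.
Truthful bidding weakly dominates here: raising your bid can only win items priced above your value, and lowering it can only forfeit items priced below.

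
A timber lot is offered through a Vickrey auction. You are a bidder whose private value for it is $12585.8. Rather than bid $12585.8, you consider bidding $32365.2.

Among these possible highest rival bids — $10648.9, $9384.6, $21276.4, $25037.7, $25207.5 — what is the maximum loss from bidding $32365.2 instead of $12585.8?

$12621.7

$10648.9: same outcome either way → loss $0.
$9384.6: same outcome either way → loss $0.
$21276.4: truthful gives $0, deviation gives −$8690.6 → loss $8690.6.
$25037.7: truthful gives $0, deviation gives −$12451.9 → loss $12451.9.
$25207.5: truthful gives $0, deviation gives −$12621.7 → loss $12621.7.
Maximum loss: $12621.7.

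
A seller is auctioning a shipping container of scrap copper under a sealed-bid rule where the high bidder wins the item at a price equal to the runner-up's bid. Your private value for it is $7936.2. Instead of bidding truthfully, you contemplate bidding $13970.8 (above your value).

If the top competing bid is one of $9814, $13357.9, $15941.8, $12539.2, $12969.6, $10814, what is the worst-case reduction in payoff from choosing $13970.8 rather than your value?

$9814: truthful gives $0, deviation gives −$1877.8 → loss $1877.8.
$13357.9: truthful gives $0, deviation gives −$5421.7 → loss $5421.7.
$15941.8: same outcome either way → loss $0.
$12539.2: truthful gives $0, deviation gives −$4603 → loss $4603.
$12969.6: truthful gives $0, deviation gives −$5033.4 → loss $5033.4.
$10814: truthful gives $0, deviation gives −$2877.8 → loss $2877.8.
Maximum loss: $5421.7.

$5421.7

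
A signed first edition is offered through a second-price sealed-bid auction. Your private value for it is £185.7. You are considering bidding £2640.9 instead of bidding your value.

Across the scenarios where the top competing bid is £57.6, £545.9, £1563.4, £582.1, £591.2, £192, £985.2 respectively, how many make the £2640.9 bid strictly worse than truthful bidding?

The deviation hurts exactly when the highest competing bid lies strictly between £185.7 and £2640.9 — overbidding then wins at a price above your value.
£57.6: below both → same outcome either way.
£545.9: inside the interval → strictly worse (loss £360.2).
£1563.4: inside the interval → strictly worse (loss £1377.7).
£582.1: inside the interval → strictly worse (loss £396.4).
£591.2: inside the interval → strictly worse (loss £405.5).
£192: inside the interval → strictly worse (loss £6.3).
£985.2: inside the interval → strictly worse (loss £799.5).
Count: 6.

6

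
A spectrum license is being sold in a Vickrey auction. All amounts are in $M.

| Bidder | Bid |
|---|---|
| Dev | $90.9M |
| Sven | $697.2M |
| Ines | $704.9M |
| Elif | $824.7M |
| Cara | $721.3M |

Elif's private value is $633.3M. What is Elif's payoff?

−$88M

Highest bid: Elif at $824.7M, so Elif wins.
Second-highest bid: Cara at $721.3M — that is the price the winner pays.
Elif's payoff = value − price = $633.3M − $721.3M = −$88M.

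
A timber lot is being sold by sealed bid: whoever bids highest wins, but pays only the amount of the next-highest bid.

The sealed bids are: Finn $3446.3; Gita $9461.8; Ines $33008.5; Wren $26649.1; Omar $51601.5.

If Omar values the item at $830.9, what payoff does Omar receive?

−$32177.6

Highest bid: Omar at $51601.5, so Omar wins.
Second-highest bid: Ines at $33008.5 — that is the price the winner pays.
Omar's payoff = value − price = $830.9 − $33008.5 = −$32177.6.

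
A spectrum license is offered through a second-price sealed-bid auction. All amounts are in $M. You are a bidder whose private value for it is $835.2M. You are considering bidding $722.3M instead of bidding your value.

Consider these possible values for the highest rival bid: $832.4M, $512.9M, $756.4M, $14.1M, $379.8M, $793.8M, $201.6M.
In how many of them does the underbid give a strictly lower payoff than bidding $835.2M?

3

The deviation hurts exactly when the highest competing bid lies strictly between $722.3M and $835.2M — underbidding then forfeits a profitable win.
$832.4M: inside the interval → strictly worse (loss $2.8M).
$512.9M: below both → same outcome either way.
$756.4M: inside the interval → strictly worse (loss $78.8M).
$14.1M: below both → same outcome either way.
$379.8M: below both → same outcome either way.
$793.8M: inside the interval → strictly worse (loss $41.4M).
$201.6M: below both → same outcome either way.
Count: 3.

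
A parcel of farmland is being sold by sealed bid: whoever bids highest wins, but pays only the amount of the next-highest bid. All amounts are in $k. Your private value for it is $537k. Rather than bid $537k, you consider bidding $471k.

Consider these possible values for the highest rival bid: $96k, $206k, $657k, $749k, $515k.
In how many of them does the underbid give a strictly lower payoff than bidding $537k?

The deviation hurts exactly when the highest competing bid lies strictly between $471k and $537k — underbidding then forfeits a profitable win.
$96k: below both → same outcome either way.
$206k: below both → same outcome either way.
$657k: above both → same outcome either way.
$749k: above both → same outcome either way.
$515k: inside the interval → strictly worse (loss $22k).
Count: 1.

1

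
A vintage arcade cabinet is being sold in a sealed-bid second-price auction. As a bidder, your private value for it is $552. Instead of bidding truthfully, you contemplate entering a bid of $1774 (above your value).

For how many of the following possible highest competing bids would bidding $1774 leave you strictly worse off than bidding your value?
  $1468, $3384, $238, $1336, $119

The deviation hurts exactly when the highest competing bid lies strictly between $552 and $1774 — overbidding then wins at a price above your value.
$1468: inside the interval → strictly worse (loss $916).
$3384: above both → same outcome either way.
$238: below both → same outcome either way.
$1336: inside the interval → strictly worse (loss $784).
$119: below both → same outcome either way.
Count: 2.

2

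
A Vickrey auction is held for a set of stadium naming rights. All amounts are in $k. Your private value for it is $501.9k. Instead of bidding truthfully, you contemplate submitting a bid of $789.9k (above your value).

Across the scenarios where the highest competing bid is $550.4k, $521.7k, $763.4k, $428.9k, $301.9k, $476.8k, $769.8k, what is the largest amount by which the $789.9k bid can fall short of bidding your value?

$550.4k: truthful gives $0k, deviation gives −$48.5k → loss $48.5k.
$521.7k: truthful gives $0k, deviation gives −$19.8k → loss $19.8k.
$763.4k: truthful gives $0k, deviation gives −$261.5k → loss $261.5k.
$428.9k: same outcome either way → loss $0k.
$301.9k: same outcome either way → loss $0k.
$476.8k: same outcome either way → loss $0k.
$769.8k: truthful gives $0k, deviation gives −$267.9k → loss $267.9k.
Maximum loss: $267.9k.

$267.9k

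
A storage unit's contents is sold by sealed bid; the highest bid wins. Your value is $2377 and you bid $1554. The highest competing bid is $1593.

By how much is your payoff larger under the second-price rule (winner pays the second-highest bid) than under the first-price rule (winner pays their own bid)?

$0

Your bid $1554 is below $1593, so you lose under either rule.
Payoff is $0 in both cases; difference = $0.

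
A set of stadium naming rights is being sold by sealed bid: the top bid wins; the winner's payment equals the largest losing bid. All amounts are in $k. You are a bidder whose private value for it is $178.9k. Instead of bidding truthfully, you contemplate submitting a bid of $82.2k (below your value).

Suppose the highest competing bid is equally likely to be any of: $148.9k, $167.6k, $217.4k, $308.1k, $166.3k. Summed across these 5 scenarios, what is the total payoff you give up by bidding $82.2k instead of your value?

$53.9k

The deviation costs you only when the competing bid falls strictly between $82.2k and $178.9k; elsewhere both bids give the same outcome.
$148.9k: truthful payoff $30k, deviation payoff $0k → loss $30k.
$167.6k: truthful payoff $11.3k, deviation payoff $0k → loss $11.3k.
$217.4k: outcomes coincide → loss $0k.
$308.1k: outcomes coincide → loss $0k.
$166.3k: truthful payoff $12.6k, deviation payoff $0k → loss $12.6k.
Total loss = $30k + $11.3k + $12.6k = $53.9k.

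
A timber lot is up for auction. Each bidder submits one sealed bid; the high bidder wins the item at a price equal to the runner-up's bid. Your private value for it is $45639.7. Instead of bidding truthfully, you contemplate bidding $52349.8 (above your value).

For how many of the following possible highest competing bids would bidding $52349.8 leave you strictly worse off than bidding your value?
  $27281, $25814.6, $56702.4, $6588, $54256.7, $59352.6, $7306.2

The deviation hurts exactly when the highest competing bid lies strictly between $45639.7 and $52349.8 — overbidding then wins at a price above your value.
$27281: below both → same outcome either way.
$25814.6: below both → same outcome either way.
$56702.4: above both → same outcome either way.
$6588: below both → same outcome either way.
$54256.7: above both → same outcome either way.
$59352.6: above both → same outcome either way.
$7306.2: below both → same outcome either way.
Count: 0.

0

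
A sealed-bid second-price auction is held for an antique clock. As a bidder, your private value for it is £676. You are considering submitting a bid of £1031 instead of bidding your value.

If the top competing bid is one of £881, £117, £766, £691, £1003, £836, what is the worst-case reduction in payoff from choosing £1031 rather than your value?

£327

£881: truthful gives £0, deviation gives −£205 → loss £205.
£117: same outcome either way → loss £0.
£766: truthful gives £0, deviation gives −£90 → loss £90.
£691: truthful gives £0, deviation gives −£15 → loss £15.
£1003: truthful gives £0, deviation gives −£327 → loss £327.
£836: truthful gives £0, deviation gives −£160 → loss £160.
Maximum loss: £327.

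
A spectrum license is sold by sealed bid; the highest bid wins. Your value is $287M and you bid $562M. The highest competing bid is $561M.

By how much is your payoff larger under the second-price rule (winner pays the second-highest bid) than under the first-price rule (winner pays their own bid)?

$1M

You have the highest bid, so you win under either rule.
Second-price: pay $561M → payoff −$274M.
First-price: pay your own bid $562M → payoff −$275M.
Difference = −$274M − (−$275M) = $1M.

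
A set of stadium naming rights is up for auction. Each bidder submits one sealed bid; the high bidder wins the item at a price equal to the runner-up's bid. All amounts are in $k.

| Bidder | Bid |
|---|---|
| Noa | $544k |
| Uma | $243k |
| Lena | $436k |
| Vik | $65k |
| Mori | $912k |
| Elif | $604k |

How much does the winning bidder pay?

$604k

Highest bid: Mori at $912k, so Mori wins.
Second-highest bid: Elif at $604k — that is the price the winner pays.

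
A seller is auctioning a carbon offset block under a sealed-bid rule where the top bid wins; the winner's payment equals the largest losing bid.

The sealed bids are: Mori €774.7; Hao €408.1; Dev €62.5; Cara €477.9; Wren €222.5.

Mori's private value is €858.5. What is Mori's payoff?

Highest bid: Mori at €774.7, so Mori wins.
Second-highest bid: Cara at €477.9 — that is the price the winner pays.
Mori's payoff = value − price = €858.5 − €477.9 = €380.6.

€380.6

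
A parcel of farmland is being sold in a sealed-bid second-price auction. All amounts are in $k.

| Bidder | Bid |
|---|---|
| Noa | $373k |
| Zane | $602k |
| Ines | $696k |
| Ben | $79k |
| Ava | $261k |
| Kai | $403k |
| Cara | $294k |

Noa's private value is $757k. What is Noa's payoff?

$0k

Highest bid: Ines at $696k, so Ines wins.
Second-highest bid: Zane at $602k — that is the price the winner pays.
Noa did not win, so Noa pays nothing and receives nothing: payoff $0k.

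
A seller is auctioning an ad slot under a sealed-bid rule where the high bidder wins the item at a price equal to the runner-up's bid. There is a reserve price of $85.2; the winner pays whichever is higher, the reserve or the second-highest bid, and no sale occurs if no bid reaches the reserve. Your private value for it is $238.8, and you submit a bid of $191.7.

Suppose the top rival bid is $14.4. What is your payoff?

$153.6

Your bid $191.7 is the highest and exceeds the reserve.
Price = max(second-highest bid, reserve) = max($14.4, $85.2) = $85.2.
Payoff = $238.8 − $85.2 = $153.6.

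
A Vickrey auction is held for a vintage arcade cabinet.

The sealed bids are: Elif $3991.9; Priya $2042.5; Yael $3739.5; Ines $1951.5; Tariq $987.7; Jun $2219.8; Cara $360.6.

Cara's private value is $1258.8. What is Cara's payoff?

Highest bid: Elif at $3991.9, so Elif wins.
Second-highest bid: Yael at $3739.5 — that is the price the winner pays.
Cara did not win, so Cara pays nothing and receives nothing: payoff $0.

$0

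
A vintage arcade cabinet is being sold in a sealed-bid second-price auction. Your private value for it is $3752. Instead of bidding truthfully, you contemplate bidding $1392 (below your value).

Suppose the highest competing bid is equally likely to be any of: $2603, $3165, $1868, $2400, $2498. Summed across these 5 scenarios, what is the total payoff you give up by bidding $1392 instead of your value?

$6226

The deviation costs you only when the competing bid falls strictly between $1392 and $3752; elsewhere both bids give the same outcome.
$2603: truthful payoff $1149, deviation payoff $0 → loss $1149.
$3165: truthful payoff $587, deviation payoff $0 → loss $587.
$1868: truthful payoff $1884, deviation payoff $0 → loss $1884.
$2400: truthful payoff $1352, deviation payoff $0 → loss $1352.
$2498: truthful payoff $1254, deviation payoff $0 → loss $1254.
Total loss = $1149 + $587 + $1884 + $1352 + $1254 = $6226.
Because the price is fixed by the runner-up's bid, deviating from your value can only change a good outcome into a bad one — never the reverse.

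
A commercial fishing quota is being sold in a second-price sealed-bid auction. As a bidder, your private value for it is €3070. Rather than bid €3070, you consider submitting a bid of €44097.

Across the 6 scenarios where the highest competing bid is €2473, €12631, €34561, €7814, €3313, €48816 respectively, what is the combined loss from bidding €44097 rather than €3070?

€46039

The deviation costs you only when the competing bid falls strictly between €3070 and €44097; elsewhere both bids give the same outcome.
€2473: outcomes coincide → loss €0.
€12631: truthful payoff €0, deviation payoff −€9561 → loss €9561.
€34561: truthful payoff €0, deviation payoff −€31491 → loss €31491.
€7814: truthful payoff €0, deviation payoff −€4744 → loss €4744.
€3313: truthful payoff €0, deviation payoff −€243 → loss €243.
€48816: outcomes coincide → loss €0.
Total loss = €9561 + €31491 + €4744 + €243 = €46039.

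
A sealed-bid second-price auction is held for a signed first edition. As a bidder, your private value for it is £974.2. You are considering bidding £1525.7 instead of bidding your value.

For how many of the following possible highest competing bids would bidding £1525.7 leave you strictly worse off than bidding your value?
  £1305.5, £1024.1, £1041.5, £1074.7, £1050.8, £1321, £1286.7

7

The deviation hurts exactly when the highest competing bid lies strictly between £974.2 and £1525.7 — overbidding then wins at a price above your value.
£1305.5: inside the interval → strictly worse (loss £331.3).
£1024.1: inside the interval → strictly worse (loss £49.9).
£1041.5: inside the interval → strictly worse (loss £67.3).
£1074.7: inside the interval → strictly worse (loss £100.5).
£1050.8: inside the interval → strictly worse (loss £76.6).
£1321: inside the interval → strictly worse (loss £346.8).
£1286.7: inside the interval → strictly worse (loss £312.5).
Count: 7.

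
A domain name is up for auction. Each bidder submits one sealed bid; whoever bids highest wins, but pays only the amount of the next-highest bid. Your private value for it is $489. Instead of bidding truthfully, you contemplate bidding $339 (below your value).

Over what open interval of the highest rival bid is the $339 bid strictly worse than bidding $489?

If the competing bid is below $339, both bids win at the same price — no difference.
If it is above $489, both bids lose — no difference.
If it lies strictly between $339 and $489, bidding your value wins at a price below your value (positive payoff) while bidding $339 loses (payoff 0).
So the deviation strictly hurts on the open interval ($339, $489).

($339, $489)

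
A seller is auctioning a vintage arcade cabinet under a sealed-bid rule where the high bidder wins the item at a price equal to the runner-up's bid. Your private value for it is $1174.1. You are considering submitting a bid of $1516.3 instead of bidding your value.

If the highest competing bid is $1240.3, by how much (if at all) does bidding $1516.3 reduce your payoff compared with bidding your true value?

Bidding your value $1174.1: you lose (since $1174.1 < $1240.3). Payoff $0.
Bidding $1516.3: you win and pay $1240.3. Payoff $1174.1 − $1240.3 = −$66.2.
The competing bid $1240.3 lies between your value and your inflated bid, so overbidding wins an item priced above your value.
Loss from deviating = $0 − (−$66.2) = $66.2.

$66.2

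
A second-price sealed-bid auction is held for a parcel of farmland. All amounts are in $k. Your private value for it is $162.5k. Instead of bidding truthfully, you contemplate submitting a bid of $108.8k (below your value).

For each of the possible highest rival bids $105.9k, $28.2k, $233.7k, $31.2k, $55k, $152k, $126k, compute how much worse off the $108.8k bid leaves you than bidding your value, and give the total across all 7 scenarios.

$47k

The deviation costs you only when the competing bid falls strictly between $108.8k and $162.5k; elsewhere both bids give the same outcome.
$105.9k: outcomes coincide → loss $0k.
$28.2k: outcomes coincide → loss $0k.
$233.7k: outcomes coincide → loss $0k.
$31.2k: outcomes coincide → loss $0k.
$55k: outcomes coincide → loss $0k.
$152k: truthful payoff $10.5k, deviation payoff $0k → loss $10.5k.
$126k: truthful payoff $36.5k, deviation payoff $0k → loss $36.5k.
Total loss = $10.5k + $36.5k = $47k.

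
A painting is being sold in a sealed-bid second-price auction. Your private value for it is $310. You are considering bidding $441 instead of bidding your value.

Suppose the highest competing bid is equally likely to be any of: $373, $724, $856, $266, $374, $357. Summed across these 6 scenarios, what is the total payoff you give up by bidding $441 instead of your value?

The deviation costs you only when the competing bid falls strictly between $310 and $441; elsewhere both bids give the same outcome.
$373: truthful payoff $0, deviation payoff −$63 → loss $63.
$724: outcomes coincide → loss $0.
$856: outcomes coincide → loss $0.
$266: outcomes coincide → loss $0.
$374: truthful payoff $0, deviation payoff −$64 → loss $64.
$357: truthful payoff $0, deviation payoff −$47 → loss $47.
Total loss = $63 + $64 + $47 = $174.

$174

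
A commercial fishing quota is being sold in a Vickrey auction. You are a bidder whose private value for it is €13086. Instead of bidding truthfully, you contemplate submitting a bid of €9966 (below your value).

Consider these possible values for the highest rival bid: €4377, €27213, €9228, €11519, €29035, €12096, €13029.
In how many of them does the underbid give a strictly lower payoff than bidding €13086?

The deviation hurts exactly when the highest competing bid lies strictly between €9966 and €13086 — underbidding then forfeits a profitable win.
€4377: below both → same outcome either way.
€27213: above both → same outcome either way.
€9228: below both → same outcome either way.
€11519: inside the interval → strictly worse (loss €1567).
€29035: above both → same outcome either way.
€12096: inside the interval → strictly worse (loss €990).
€13029: inside the interval → strictly worse (loss €57).
Count: 3.

3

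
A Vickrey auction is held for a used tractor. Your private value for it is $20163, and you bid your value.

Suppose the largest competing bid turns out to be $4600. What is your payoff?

$15563

Your bid $20163 exceeds the highest competing bid $4600, so you win.
In a second-price auction the winner pays the second-highest bid, $4600.
Payoff = value − price = $20163 − $4600 = $15563.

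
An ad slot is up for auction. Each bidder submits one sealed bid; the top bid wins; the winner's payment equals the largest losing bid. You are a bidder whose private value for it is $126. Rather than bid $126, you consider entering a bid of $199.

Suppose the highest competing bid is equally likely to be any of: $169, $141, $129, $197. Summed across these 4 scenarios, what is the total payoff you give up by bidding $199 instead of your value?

$132

The deviation costs you only when the competing bid falls strictly between $126 and $199; elsewhere both bids give the same outcome.
$169: truthful payoff $0, deviation payoff −$43 → loss $43.
$141: truthful payoff $0, deviation payoff −$15 → loss $15.
$129: truthful payoff $0, deviation payoff −$3 → loss $3.
$197: truthful payoff $0, deviation payoff −$71 → loss $71.
Total loss = $43 + $15 + $3 + $71 = $132.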